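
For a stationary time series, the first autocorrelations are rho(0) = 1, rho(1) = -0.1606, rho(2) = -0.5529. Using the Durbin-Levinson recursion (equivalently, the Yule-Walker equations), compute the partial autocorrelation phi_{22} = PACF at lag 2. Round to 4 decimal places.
\phi_{22} = -0.5940

The PACF at lag k is phi_{kk}, the last component of the solution
to the Yule-Walker system G_k phi = r_k where
  (G_k)_{ij} = rho(|i - j|), (r_k)_i = rho(i), i,j = 1..k.
Equivalently, Durbin-Levinson gives phi_{kk} iteratively:
  phi_{11} = rho(1)
  phi_{kk} = [rho(k) - sum_{j=1..k-1} phi_{k-1,j} rho(k-j)]
            / [1 - sum_{j=1..k-1} phi_{k-1,j} rho(j)],
  phi_{k,j} = phi_{k-1,j} - phi_{kk} phi_{k-1,k-j},  j = 1..k-1.
Step k = 1:
  phi_11 = rho(1) = -0.1606.
Step k = 2:
  phi_22 = [rho(2) - phi_11 rho(1)] / [1 - phi_11 rho(1)] = [-0.5529 - (-0.1606)(-0.1606)] / [1 - (-0.1606)(-0.1606)]
         = -0.57869236 / 0.97420764 = -0.594.
Therefore phi_{22} = -0.5940.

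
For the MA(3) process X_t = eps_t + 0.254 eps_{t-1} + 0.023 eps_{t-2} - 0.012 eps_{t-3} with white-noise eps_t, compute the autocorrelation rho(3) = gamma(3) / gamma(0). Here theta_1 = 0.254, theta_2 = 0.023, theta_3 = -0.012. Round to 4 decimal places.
\rho(3) = -0.0113

For an MA(q) process with theta_0 = 1, the autocovariance is
  gamma(k) = sigma^2 * sum_{i=0..q-k} theta_i * theta_{i+k},
and rho(k) = gamma(k) / gamma(0). Sigma^2 cancels.
  numerator   = (1)*(-0.012) = -0.012.
  denominator = (1)^2 + (0.254)^2 + (0.023)^2 + (-0.012)^2 = 1.065189.
  rho(3) = -0.012 / 1.065189 = -0.0113.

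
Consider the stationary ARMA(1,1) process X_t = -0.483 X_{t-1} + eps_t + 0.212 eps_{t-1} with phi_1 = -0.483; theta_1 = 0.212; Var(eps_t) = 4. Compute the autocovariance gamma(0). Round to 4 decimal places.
\gamma(0) = 4.3831

Multiply the model equation by X_{t-k} and take expectations. With theta_0 = psi_0 = 1 and psi_j the MA(infinity) weights, this gives
  gamma(k) - sum_i phi_i gamma(k-i) = c_k,
  c_k = sigma^2 * sum_{j=k..q} theta_j psi_{j-k}   (c_k = 0 for k > q),
using gamma(-m) = gamma(m).
psi-weights needed (psi_j = theta_j + sum_i phi_i psi_{j-i}):
  psi_1 = theta_1 + phi_1 = 0.212 + (-0.483) = -0.271
Right-hand sides:
  c_0 = sigma^2 (1 + theta_1 psi_1) = 4 * (1 + (0.212)(-0.271)) = 4 * 0.942548 = 3.770192
  c_1 = sigma^2 theta_1 = 4 * (0.212) = 0.848
  c_2 = 0
Equations for k = 0 and k = 1 (AR order 1):
  gamma(0) = phi_1 gamma(1) + c_0
  gamma(1) = phi_1 gamma(0) + c_1
Substituting the second into the first: gamma(0) (1 - phi_1^2) = c_0 + phi_1 c_1, so
  gamma(0) = (c_0 + phi_1 c_1) / (1 - phi_1^2) = (3.770192 + (-0.483)(0.848)) / (1 - (-0.483)^2) = 3.360608 / 0.766711 = 4.383148.
Therefore gamma(0) = 4.3831 (to 4 decimal places).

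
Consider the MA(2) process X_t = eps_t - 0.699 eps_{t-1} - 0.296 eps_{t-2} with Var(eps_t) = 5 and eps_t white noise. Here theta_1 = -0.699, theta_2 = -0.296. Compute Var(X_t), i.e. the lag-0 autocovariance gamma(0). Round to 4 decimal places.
\gamma(0) = 7.8811

For an MA(q) process X_t = eps_t + sum_i theta_i eps_{t-i} with
Var(eps_t) = sigma^2, the variance is
  gamma(0) = sigma^2 * (1 + sum_i theta_i^2).
  sum_i theta_i^2 = (-0.699)^2 + (-0.296)^2 = 0.488601 + 0.087616 = 0.576217.
  gamma(0) = 5 * (1 + 0.576217) = 5 * 1.576217 = 7.881085, which rounds to 7.8811.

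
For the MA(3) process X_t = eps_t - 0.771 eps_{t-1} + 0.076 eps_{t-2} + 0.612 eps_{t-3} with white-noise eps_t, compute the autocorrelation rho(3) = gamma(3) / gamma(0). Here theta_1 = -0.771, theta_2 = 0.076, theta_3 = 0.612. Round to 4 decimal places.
\rho(3) = 0.3099

For an MA(q) process with theta_0 = 1, the autocovariance is
  gamma(k) = sigma^2 * sum_{i=0..q-k} theta_i * theta_{i+k},
and rho(k) = gamma(k) / gamma(0). Sigma^2 cancels.
  numerator   = (1)*(0.612) = 0.612.
  denominator = (1)^2 + (-0.771)^2 + (0.076)^2 + (0.612)^2 = 1.974761.
  rho(3) = 0.612 / 1.974761 = 0.3099.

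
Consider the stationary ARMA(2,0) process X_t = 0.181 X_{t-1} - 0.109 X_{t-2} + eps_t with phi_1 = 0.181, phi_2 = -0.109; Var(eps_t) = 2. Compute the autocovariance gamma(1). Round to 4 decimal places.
\gamma(1) = 0.3394

Multiply the model equation by X_{t-k} and take expectations. With theta_0 = psi_0 = 1 and psi_j the MA(infinity) weights, this gives
  gamma(k) - sum_i phi_i gamma(k-i) = c_k,
  c_k = sigma^2 * sum_{j=k..q} theta_j psi_{j-k}   (c_k = 0 for k > q),
using gamma(-m) = gamma(m).
Pure AR (q = 0): c_0 = sigma^2 = 2, c_k = 0 for k >= 1.
Equations for k = 0, 1, 2 (AR order 2, c_2 = 0):
  (E0) gamma(0) = phi_1 gamma(1) + phi_2 gamma(2) + c_0
  (E1) gamma(1) = phi_1 gamma(0) + phi_2 gamma(1) + c_1
  (E2) gamma(2) = phi_1 gamma(1) + phi_2 gamma(0)
From (E1): gamma(1) = A gamma(0) + B with
  A = phi_1 / (1 - phi_2) = 0.181 / 1.109 = 0.16321,   B = c_1 / (1 - phi_2) = 0 / 1.109 = 0.
Insert (E2) into (E0): gamma(0) (1 - phi_2^2) = phi_1 (1 + phi_2) gamma(1) + c_0.
  phi_1 (1 + phi_2) = (0.181)(0.891) = 0.161271,   1 - phi_2^2 = 0.988119.
Replace gamma(1) by A gamma(0) + B and collect gamma(0):
  gamma(0) [0.988119 - (0.161271)(0.16321)] = c_0 = 2
  gamma(0) * 0.961798 = 2
  gamma(0) = 2 / 0.961798 = 2.079439.
  gamma(1) = A gamma(0) = (0.16321)(2.079439) = 0.339385.
Therefore gamma(1) = 0.3394 (to 4 decimal places).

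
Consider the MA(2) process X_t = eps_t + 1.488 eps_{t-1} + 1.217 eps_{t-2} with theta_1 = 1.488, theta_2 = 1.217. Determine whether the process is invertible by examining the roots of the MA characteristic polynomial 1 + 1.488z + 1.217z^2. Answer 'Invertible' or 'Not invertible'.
\text{Not invertible}

The MA(q) characteristic polynomial is P(z) = 1 + 1.488z + 1.217z^2.
Invertibility requires all roots to lie outside the unit circle, i.e. |z| > 1 for every root.
Set 1 + (1.488) z + (1.217) z^2 = 0, i.e. a z^2 + b z + c = 0 with a = 1.217, b = 1.488, c = 1.
Discriminant D = b^2 - 4ac = (1.488)^2 - 4*(1.217)*1 = 2.214144 - (4.868) = -2.653856.
D < 0, so the roots are the complex-conjugate pair z = (-b +/- i sqrt(-D)) / (2a) = -0.6113 +/- 0.6693i.
For a conjugate pair |z|^2 = z * conj(z) = (product of roots) = c/a = 1/(1.217) = 0.821693, so |z| = sqrt(0.821693) = 0.9065 for both roots.
Moduli of all roots: 0.9065, 0.9065.
All moduli strictly greater than 1? No.
Verdict: Not invertible.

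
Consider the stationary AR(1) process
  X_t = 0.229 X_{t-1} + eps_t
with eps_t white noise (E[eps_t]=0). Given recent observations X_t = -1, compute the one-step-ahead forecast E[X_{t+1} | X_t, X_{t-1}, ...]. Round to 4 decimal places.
E[X_{t+1} \mid \mathcal F_t] = -0.2290

For an AR(p) model X_t = c + sum_i phi_i X_{t-i} + eps_t, the
one-step-ahead conditional mean is
  E[X_{t+1} | X_t, ...] = c + sum_i phi_i X_{t+1-i}.
Substitute known values:
  E[X_{t+1} | ...] = (0.229) * (-1)
                   = -0.2290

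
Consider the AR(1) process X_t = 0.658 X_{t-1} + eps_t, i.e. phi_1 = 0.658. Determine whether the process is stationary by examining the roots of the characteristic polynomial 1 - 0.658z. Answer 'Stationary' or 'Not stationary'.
\text{Stationary}

The AR(p) characteristic polynomial is P(z) = 1 - 0.658z.
Stationarity requires all roots to lie outside the unit circle, i.e. |z| > 1 for every root.
This is linear in z: 1 + (-0.658) z = 0  =>  z = -1/(-0.658) = 1.519757,  |z| = 1.519757.
Moduli of all roots: 1.5198.
All moduli strictly greater than 1? Yes.
Verdict: Stationary.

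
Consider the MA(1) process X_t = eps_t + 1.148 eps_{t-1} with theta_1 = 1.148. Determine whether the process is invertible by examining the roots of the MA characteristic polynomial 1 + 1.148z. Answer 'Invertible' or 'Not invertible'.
\text{Not invertible}

The MA(q) characteristic polynomial is P(z) = 1 + 1.148z.
Invertibility requires all roots to lie outside the unit circle, i.e. |z| > 1 for every root.
This is linear in z: 1 + (1.148) z = 0  =>  z = -1/(1.148) = -0.87108,  |z| = 0.87108.
Moduli of all roots: 0.8711.
All moduli strictly greater than 1? No.
Verdict: Not invertible.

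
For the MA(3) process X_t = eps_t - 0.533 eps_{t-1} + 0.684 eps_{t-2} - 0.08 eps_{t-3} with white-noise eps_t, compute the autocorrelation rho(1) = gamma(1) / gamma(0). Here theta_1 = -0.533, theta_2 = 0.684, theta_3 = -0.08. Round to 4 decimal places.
\rho(1) = -0.5416

For an MA(q) process with theta_0 = 1, the autocovariance is
  gamma(k) = sigma^2 * sum_{i=0..q-k} theta_i * theta_{i+k},
and rho(k) = gamma(k) / gamma(0). Sigma^2 cancels.
  numerator   = (1)*(-0.533) + (-0.533)*(0.684) + (0.684)*(-0.08) = -0.952292.
  denominator = (1)^2 + (-0.533)^2 + (0.684)^2 + (-0.08)^2 = 1.758345.
  rho(1) = -0.952292 / 1.758345 = -0.5416.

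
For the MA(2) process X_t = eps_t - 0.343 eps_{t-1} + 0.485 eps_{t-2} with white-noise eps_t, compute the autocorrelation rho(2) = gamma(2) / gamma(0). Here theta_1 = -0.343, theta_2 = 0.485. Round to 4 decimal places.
\rho(2) = 0.3585

For an MA(q) process with theta_0 = 1, the autocovariance is
  gamma(k) = sigma^2 * sum_{i=0..q-k} theta_i * theta_{i+k},
and rho(k) = gamma(k) / gamma(0). Sigma^2 cancels.
  numerator   = (1)*(0.485) = 0.485.
  denominator = (1)^2 + (-0.343)^2 + (0.485)^2 = 1.352874.
  rho(2) = 0.485 / 1.352874 = 0.3585.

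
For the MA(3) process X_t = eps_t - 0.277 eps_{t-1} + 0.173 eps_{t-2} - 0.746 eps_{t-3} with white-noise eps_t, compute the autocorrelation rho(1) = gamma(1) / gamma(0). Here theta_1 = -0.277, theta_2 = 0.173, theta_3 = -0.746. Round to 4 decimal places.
\rho(1) = -0.2730

For an MA(q) process with theta_0 = 1, the autocovariance is
  gamma(k) = sigma^2 * sum_{i=0..q-k} theta_i * theta_{i+k},
and rho(k) = gamma(k) / gamma(0). Sigma^2 cancels.
  numerator   = (1)*(-0.277) + (-0.277)*(0.173) + (0.173)*(-0.746) = -0.453979.
  denominator = (1)^2 + (-0.277)^2 + (0.173)^2 + (-0.746)^2 = 1.663174.
  rho(1) = -0.453979 / 1.663174 = -0.2730.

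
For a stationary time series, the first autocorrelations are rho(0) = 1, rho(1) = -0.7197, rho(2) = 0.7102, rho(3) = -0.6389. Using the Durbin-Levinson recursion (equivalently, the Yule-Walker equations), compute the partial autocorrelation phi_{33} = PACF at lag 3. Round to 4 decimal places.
\phi_{33} = -0.1100

The PACF at lag k is phi_{kk}, the last component of the solution
to the Yule-Walker system G_k phi = r_k where
  (G_k)_{ij} = rho(|i - j|), (r_k)_i = rho(i), i,j = 1..k.
Equivalently, Durbin-Levinson gives phi_{kk} iteratively:
  phi_{11} = rho(1)
  phi_{kk} = [rho(k) - sum_{j=1..k-1} phi_{k-1,j} rho(k-j)]
            / [1 - sum_{j=1..k-1} phi_{k-1,j} rho(j)],
  phi_{k,j} = phi_{k-1,j} - phi_{kk} phi_{k-1,k-j},  j = 1..k-1.
Step k = 1:
  phi_11 = rho(1) = -0.7197.
Step k = 2:
  phi_22 = [rho(2) - phi_11 rho(1)] / [1 - phi_11 rho(1)] = [0.7102 - (-0.7197)(-0.7197)] / [1 - (-0.7197)(-0.7197)]
         = 0.19223191 / 0.48203191 = 0.398795.
  Update: phi_21 = phi_11 - phi_22 phi_11 = -0.7197 - (0.398795)(-0.7197) = -0.432687.
Step k = 3:
  phi_33 = [rho(3) - phi_21 rho(2) - phi_22 rho(1)] / [1 - phi_21 rho(1) - phi_22 rho(2)]
    numerator   = -0.6389 - (-0.432687)(0.7102) - (0.398795)(-0.7197) = -0.04459276
    denominator = 1 - (-0.432687)(-0.7197) - (0.398795)(0.7102) = 0.40537079
  phi_33 = -0.04459276 / 0.40537079 = -0.11.
Therefore phi_{33} = -0.1100.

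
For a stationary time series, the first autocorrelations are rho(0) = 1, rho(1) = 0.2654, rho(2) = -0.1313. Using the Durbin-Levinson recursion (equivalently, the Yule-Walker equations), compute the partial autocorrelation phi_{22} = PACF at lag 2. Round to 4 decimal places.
\phi_{22} = -0.2170

The PACF at lag k is phi_{kk}, the last component of the solution
to the Yule-Walker system G_k phi = r_k where
  (G_k)_{ij} = rho(|i - j|), (r_k)_i = rho(i), i,j = 1..k.
Equivalently, Durbin-Levinson gives phi_{kk} iteratively:
  phi_{11} = rho(1)
  phi_{kk} = [rho(k) - sum_{j=1..k-1} phi_{k-1,j} rho(k-j)]
            / [1 - sum_{j=1..k-1} phi_{k-1,j} rho(j)],
  phi_{k,j} = phi_{k-1,j} - phi_{kk} phi_{k-1,k-j},  j = 1..k-1.
Step k = 1:
  phi_11 = rho(1) = 0.2654.
Step k = 2:
  phi_22 = [rho(2) - phi_11 rho(1)] / [1 - phi_11 rho(1)] = [-0.1313 - (0.2654)(0.2654)] / [1 - (0.2654)(0.2654)]
         = -0.20173716 / 0.92956284 = -0.217.
Therefore phi_{22} = -0.2170.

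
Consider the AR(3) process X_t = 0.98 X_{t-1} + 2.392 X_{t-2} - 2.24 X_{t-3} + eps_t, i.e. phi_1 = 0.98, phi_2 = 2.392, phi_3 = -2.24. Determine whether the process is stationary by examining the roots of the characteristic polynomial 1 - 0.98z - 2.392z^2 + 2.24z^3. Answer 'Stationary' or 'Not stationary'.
\text{Not stationary}

The AR(p) characteristic polynomial is P(z) = 1 - 0.98z - 2.392z^2 + 2.24z^3.
Stationarity requires all roots to lie outside the unit circle, i.e. |z| > 1 for every root.
Degree 3: look for a simple real root z0 first, then factor out (1 - z/z0) and solve the remaining quadratic.
Testing z0 = 0.625: P(0.625) = 1 + (-0.98)(0.625) + (-2.392)(0.625)^2 + (2.24)(0.625)^3
  = 1 + (-0.6125) + (-0.934375) + (0.546875) = 0.  So z_0 = 0.625 is a root, |z_0| = 0.625.
Divide out the factor (1 - 1.6 z) = (1 - z/z0) (since 1/z0 = 1.6):
  P(z) = (1 - 1.6 z)(1 + (0.62) z + (-1.4) z^2)
  [check: z-coef 0.62 - (1.6) = -0.98; z^2-coef -1.4 - (1.6)(0.62) = -2.392; z^3-coef -(1.6)(-1.4) = 2.24.]
Remaining roots from the quadratic factor 1 + (0.62) z + (-1.4) z^2:
  Set 1 + (0.62) z + (-1.4) z^2 = 0, i.e. a z^2 + b z + c = 0 with a = -1.4, b = 0.62, c = 1.
  Discriminant D = b^2 - 4ac = (0.62)^2 - 4*(-1.4)*1 = 0.3844 - (-5.6) = 5.9844.
  D >= 0, so the roots are real: z = (-b +/- sqrt(D)) / (2a) = (-0.62 +/- 2.446303) / (-2.8).
    z_1 = (-0.62 + 2.446303) / (-2.8) = -0.6523,   |z_1| = 0.6523.
    z_2 = (-0.62 - 2.446303) / (-2.8) = 1.0951,   |z_2| = 1.0951.
Moduli of all roots: 0.6250, 0.6523, 1.0951.
All moduli strictly greater than 1? No.
Verdict: Not stationary.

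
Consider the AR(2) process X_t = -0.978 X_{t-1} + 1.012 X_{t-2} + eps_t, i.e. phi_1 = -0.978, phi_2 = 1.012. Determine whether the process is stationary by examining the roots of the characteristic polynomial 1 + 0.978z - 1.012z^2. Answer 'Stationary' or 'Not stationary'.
\text{Not stationary}

The AR(p) characteristic polynomial is P(z) = 1 + 0.978z - 1.012z^2.
Stationarity requires all roots to lie outside the unit circle, i.e. |z| > 1 for every root.
Set 1 + (0.978) z + (-1.012) z^2 = 0, i.e. a z^2 + b z + c = 0 with a = -1.012, b = 0.978, c = 1.
Discriminant D = b^2 - 4ac = (0.978)^2 - 4*(-1.012)*1 = 0.956484 - (-4.048) = 5.004484.
D >= 0, so the roots are real: z = (-b +/- sqrt(D)) / (2a) = (-0.978 +/- 2.23707) / (-2.024).
  z_1 = (-0.978 + 2.23707) / (-2.024) = -0.6221,   |z_1| = 0.6221.
  z_2 = (-0.978 - 2.23707) / (-2.024) = 1.5885,   |z_2| = 1.5885.
Moduli of all roots: 0.6221, 1.5885.
All moduli strictly greater than 1? No.
Verdict: Not stationary.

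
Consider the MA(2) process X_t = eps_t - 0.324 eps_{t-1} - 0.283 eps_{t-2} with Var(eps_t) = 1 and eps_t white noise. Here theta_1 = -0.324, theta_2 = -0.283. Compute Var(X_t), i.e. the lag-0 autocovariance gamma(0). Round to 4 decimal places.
\gamma(0) = 1.1851

For an MA(q) process X_t = eps_t + sum_i theta_i eps_{t-i} with
Var(eps_t) = sigma^2, the variance is
  gamma(0) = sigma^2 * (1 + sum_i theta_i^2).
  sum_i theta_i^2 = (-0.324)^2 + (-0.283)^2 = 0.104976 + 0.080089 = 0.185065.
  gamma(0) = 1 * (1 + 0.185065) = 1 * 1.185065 = 1.185065, which rounds to 1.1851.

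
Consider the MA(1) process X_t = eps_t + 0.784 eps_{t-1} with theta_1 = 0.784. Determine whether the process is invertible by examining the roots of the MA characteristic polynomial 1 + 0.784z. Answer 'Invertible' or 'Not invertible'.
\text{Invertible}

The MA(q) characteristic polynomial is P(z) = 1 + 0.784z.
Invertibility requires all roots to lie outside the unit circle, i.e. |z| > 1 for every root.
This is linear in z: 1 + (0.784) z = 0  =>  z = -1/(0.784) = -1.27551,  |z| = 1.27551.
Moduli of all roots: 1.2755.
All moduli strictly greater than 1? Yes.
Verdict: Invertible.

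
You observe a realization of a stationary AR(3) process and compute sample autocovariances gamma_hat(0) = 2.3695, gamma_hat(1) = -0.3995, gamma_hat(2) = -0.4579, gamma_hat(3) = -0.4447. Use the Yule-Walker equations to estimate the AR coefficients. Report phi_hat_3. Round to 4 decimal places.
\hat\phi_{3} = -0.2890

The Yule-Walker equations for an AR(p) process read, in matrix form,
  Gamma_p phi = r_p,   with   (Gamma_p)_{ij} = gamma(|i - j|),
                       (r_p)_i = gamma(i),   i,j = 1..p.
Substitute the sample gammas (Toeplitz matrix and right-hand side of size 3):
  Gamma_p = [[2.3695, -0.3995, -0.4579], [-0.3995, 2.3695, -0.3995], [-0.4579, -0.3995, 2.3695]]
  r_p     = [-0.3995, -0.4579, -0.4447]
Written out (R1..R3):
  (R1) 2.3695 phi_1 - 0.3995 phi_2 - 0.4579 phi_3 = -0.3995
  (R2) -0.3995 phi_1 + 2.3695 phi_2 - 0.3995 phi_3 = -0.4579
  (R3) -0.4579 phi_1 - 0.3995 phi_2 + 2.3695 phi_3 = -0.4447
Gaussian elimination:
  R2 <- R2 - (-0.3995/2.3695) R1 = R2 - (-0.168601) R1:  2.302144 phi_2 - 0.476702 phi_3 = -0.525256
  R3 <- R3 - (-0.4579/2.3695) R1 = R3 - (-0.193248) R1:  -0.476702 phi_2 + 2.281012 phi_3 = -0.521902
  R3 <- R3 - (-0.476702/2.302144) R2 = R3 - (-0.207069) R2:  2.182302 phi_3 = -0.630667
Back-substitution:
  phi_hat_3 = -0.630667 / 2.182302 = -0.288991
  phi_hat_2 = (-0.525256 - (-0.476702)(-0.288991)) / 2.302144 = -0.288001
  phi_hat_1 = (-0.3995 - (-0.3995)(-0.288001) - (-0.4579)(-0.288991)) / 2.3695 = -0.273005
So phi_hat = [-0.2730, -0.2880, -0.2890].
Therefore phi_hat_3 = -0.2890.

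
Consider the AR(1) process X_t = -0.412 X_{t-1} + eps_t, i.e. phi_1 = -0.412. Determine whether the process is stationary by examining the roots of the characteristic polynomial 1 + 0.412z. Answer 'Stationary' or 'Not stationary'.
\text{Stationary}

The AR(p) characteristic polynomial is P(z) = 1 + 0.412z.
Stationarity requires all roots to lie outside the unit circle, i.e. |z| > 1 for every root.
This is linear in z: 1 + (0.412) z = 0  =>  z = -1/(0.412) = -2.427184,  |z| = 2.427184.
Moduli of all roots: 2.4272.
All moduli strictly greater than 1? Yes.
Verdict: Stationary.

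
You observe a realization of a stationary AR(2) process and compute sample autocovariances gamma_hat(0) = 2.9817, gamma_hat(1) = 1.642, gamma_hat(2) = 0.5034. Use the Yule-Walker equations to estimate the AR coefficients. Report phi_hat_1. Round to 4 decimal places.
\hat\phi_{1} = 0.6569

The Yule-Walker equations for an AR(p) process read, in matrix form,
  Gamma_p phi = r_p,   with   (Gamma_p)_{ij} = gamma(|i - j|),
                       (r_p)_i = gamma(i),   i,j = 1..p.
Substitute the sample gammas (Toeplitz matrix and right-hand side of size 2):
  Gamma_p = [[2.9817, 1.642], [1.642, 2.9817]]
  r_p     = [1.642, 0.5034]
Written out:
  2.9817 phi_1 + 1.642 phi_2 = 1.642
  1.642 phi_1 + 2.9817 phi_2 = 0.5034
Solve by Cramer's rule:
  det = gamma(0)^2 - gamma(1)^2 = (2.9817)^2 - (1.642)^2 = 8.89053489 - 2.696164 = 6.19437089
  phi_hat_1 = [gamma(1) gamma(0) - gamma(1) gamma(2)] / det = [(1.642)(2.9817) - (1.642)(0.5034)] / 6.19437089 = 4.0693686 / 6.19437089 = 0.6569
  phi_hat_2 = [gamma(0) gamma(2) - gamma(1)^2] / det = [(2.9817)(0.5034) - (1.642)^2] / 6.19437089 = -1.19517622 / 6.19437089 = -0.1929
So phi_hat = [0.6569, -0.1929].
Therefore phi_hat_1 = 0.6569.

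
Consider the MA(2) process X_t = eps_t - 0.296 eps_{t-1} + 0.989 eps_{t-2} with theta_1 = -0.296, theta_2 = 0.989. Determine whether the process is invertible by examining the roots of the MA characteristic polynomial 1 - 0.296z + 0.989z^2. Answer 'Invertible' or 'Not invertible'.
\text{Invertible}

The MA(q) characteristic polynomial is P(z) = 1 - 0.296z + 0.989z^2.
Invertibility requires all roots to lie outside the unit circle, i.e. |z| > 1 for every root.
Set 1 + (-0.296) z + (0.989) z^2 = 0, i.e. a z^2 + b z + c = 0 with a = 0.989, b = -0.296, c = 1.
Discriminant D = b^2 - 4ac = (-0.296)^2 - 4*(0.989)*1 = 0.087616 - (3.956) = -3.868384.
D < 0, so the roots are the complex-conjugate pair z = (-b +/- i sqrt(-D)) / (2a) = 0.1496 +/- 0.9943i.
For a conjugate pair |z|^2 = z * conj(z) = (product of roots) = c/a = 1/(0.989) = 1.011122, so |z| = sqrt(1.011122) = 1.0055 for both roots.
Moduli of all roots: 1.0055, 1.0055.
All moduli strictly greater than 1? Yes.
Verdict: Invertible.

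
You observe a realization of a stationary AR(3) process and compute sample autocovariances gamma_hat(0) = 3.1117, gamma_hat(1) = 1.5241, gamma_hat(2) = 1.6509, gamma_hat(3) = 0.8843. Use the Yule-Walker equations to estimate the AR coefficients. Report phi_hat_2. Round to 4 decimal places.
\hat\phi_{2} = 0.4120

The Yule-Walker equations for an AR(p) process read, in matrix form,
  Gamma_p phi = r_p,   with   (Gamma_p)_{ij} = gamma(|i - j|),
                       (r_p)_i = gamma(i),   i,j = 1..p.
Substitute the sample gammas (Toeplitz matrix and right-hand side of size 3):
  Gamma_p = [[3.1117, 1.5241, 1.6509], [1.5241, 3.1117, 1.5241], [1.6509, 1.5241, 3.1117]]
  r_p     = [1.5241, 1.6509, 0.8843]
Written out (R1..R3):
  (R1) 3.1117 phi_1 + 1.5241 phi_2 + 1.6509 phi_3 = 1.5241
  (R2) 1.5241 phi_1 + 3.1117 phi_2 + 1.5241 phi_3 = 1.6509
  (R3) 1.6509 phi_1 + 1.5241 phi_2 + 3.1117 phi_3 = 0.8843
Gaussian elimination:
  R2 <- R2 - (1.5241/3.1117) R1 = R2 - (0.489797) R1:  2.365201 phi_2 + 0.715495 phi_3 = 0.904401
  R3 <- R3 - (1.6509/3.1117) R1 = R3 - (0.530546) R1:  0.715495 phi_2 + 2.235822 phi_3 = 0.075695
  R3 <- R3 - (0.715495/2.365201) R2 = R3 - (0.302509) R2:  2.019378 phi_3 = -0.197895
Back-substitution:
  phi_hat_3 = -0.197895 / 2.019378 = -0.097998
  phi_hat_2 = (0.904401 - (0.715495)(-0.097998)) / 2.365201 = 0.412023
  phi_hat_1 = (1.5241 - (1.5241)(0.412023) - (1.6509)(-0.097998)) / 3.1117 = 0.339981
So phi_hat = [0.3400, 0.4120, -0.0980].
Therefore phi_hat_2 = 0.4120.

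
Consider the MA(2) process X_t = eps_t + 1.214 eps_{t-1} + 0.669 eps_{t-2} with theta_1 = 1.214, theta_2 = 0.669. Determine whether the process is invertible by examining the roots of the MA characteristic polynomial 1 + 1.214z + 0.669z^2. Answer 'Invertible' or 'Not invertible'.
\text{Invertible}

The MA(q) characteristic polynomial is P(z) = 1 + 1.214z + 0.669z^2.
Invertibility requires all roots to lie outside the unit circle, i.e. |z| > 1 for every root.
Set 1 + (1.214) z + (0.669) z^2 = 0, i.e. a z^2 + b z + c = 0 with a = 0.669, b = 1.214, c = 1.
Discriminant D = b^2 - 4ac = (1.214)^2 - 4*(0.669)*1 = 1.473796 - (2.676) = -1.202204.
D < 0, so the roots are the complex-conjugate pair z = (-b +/- i sqrt(-D)) / (2a) = -0.9073 +/- 0.8195i.
For a conjugate pair |z|^2 = z * conj(z) = (product of roots) = c/a = 1/(0.669) = 1.494768, so |z| = sqrt(1.494768) = 1.2226 for both roots.
Moduli of all roots: 1.2226, 1.2226.
All moduli strictly greater than 1? Yes.
Verdict: Invertible.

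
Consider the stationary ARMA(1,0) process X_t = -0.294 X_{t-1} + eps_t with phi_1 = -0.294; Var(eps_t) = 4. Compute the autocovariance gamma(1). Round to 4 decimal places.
\gamma(1) = -1.2873

Multiply the model equation by X_{t-k} and take expectations. With theta_0 = psi_0 = 1 and psi_j the MA(infinity) weights, this gives
  gamma(k) - sum_i phi_i gamma(k-i) = c_k,
  c_k = sigma^2 * sum_{j=k..q} theta_j psi_{j-k}   (c_k = 0 for k > q),
using gamma(-m) = gamma(m).
Pure AR (q = 0): c_0 = sigma^2 = 4, c_k = 0 for k >= 1.
Equations for k = 0 and k = 1 (AR order 1):
  gamma(0) = phi_1 gamma(1) + c_0
  gamma(1) = phi_1 gamma(0) + c_1
Substituting the second into the first: gamma(0) (1 - phi_1^2) = c_0 + phi_1 c_1, so
  gamma(0) = c_0 / (1 - phi_1^2) = 4 / (1 - (-0.294)^2) = 4 / 0.913564 = 4.378456.
  gamma(1) = phi_1 gamma(0) = (-0.294)(4.378456) = -1.287266.
Therefore gamma(1) = -1.2873 (to 4 decimal places).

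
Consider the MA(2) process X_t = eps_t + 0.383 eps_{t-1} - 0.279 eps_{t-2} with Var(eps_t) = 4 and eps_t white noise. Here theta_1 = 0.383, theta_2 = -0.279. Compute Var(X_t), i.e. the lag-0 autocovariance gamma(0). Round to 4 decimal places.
\gamma(0) = 4.8981

For an MA(q) process X_t = eps_t + sum_i theta_i eps_{t-i} with
Var(eps_t) = sigma^2, the variance is
  gamma(0) = sigma^2 * (1 + sum_i theta_i^2).
  sum_i theta_i^2 = (0.383)^2 + (-0.279)^2 = 0.146689 + 0.077841 = 0.22453.
  gamma(0) = 4 * (1 + 0.22453) = 4 * 1.22453 = 4.89812, which rounds to 4.8981.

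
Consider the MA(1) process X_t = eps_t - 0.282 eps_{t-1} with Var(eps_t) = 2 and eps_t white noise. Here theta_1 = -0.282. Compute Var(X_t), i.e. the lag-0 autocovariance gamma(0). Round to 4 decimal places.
\gamma(0) = 2.1590

For an MA(q) process X_t = eps_t + sum_i theta_i eps_{t-i} with
Var(eps_t) = sigma^2, the variance is
  gamma(0) = sigma^2 * (1 + sum_i theta_i^2).
  sum_i theta_i^2 = (-0.282)^2 = 0.079524.
  gamma(0) = 2 * (1 + 0.079524) = 2 * 1.079524 = 2.159048, which rounds to 2.1590.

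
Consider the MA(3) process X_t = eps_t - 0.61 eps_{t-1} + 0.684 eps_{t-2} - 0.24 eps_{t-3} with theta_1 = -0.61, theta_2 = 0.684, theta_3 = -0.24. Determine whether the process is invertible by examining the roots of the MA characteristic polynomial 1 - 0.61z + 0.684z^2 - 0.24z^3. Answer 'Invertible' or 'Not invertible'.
\text{Invertible}

The MA(q) characteristic polynomial is P(z) = 1 - 0.61z + 0.684z^2 - 0.24z^3.
Invertibility requires all roots to lie outside the unit circle, i.e. |z| > 1 for every root.
Degree 3: look for a simple real root z0 first, then factor out (1 - z/z0) and solve the remaining quadratic.
Testing z0 = 2.5: P(2.5) = 1 + (-0.61)(2.5) + (0.684)(2.5)^2 + (-0.24)(2.5)^3
  = 1 + (-1.525) + (4.275) + (-3.75) = 0.  So z_0 = 2.5 is a root, |z_0| = 2.5.
Divide out the factor (1 - 0.4 z) = (1 - z/z0) (since 1/z0 = 0.4):
  P(z) = (1 - 0.4 z)(1 + (-0.21) z + (0.6) z^2)
  [check: z-coef -0.21 - (0.4) = -0.61; z^2-coef 0.6 - (0.4)(-0.21) = 0.684; z^3-coef -(0.4)(0.6) = -0.24.]
Remaining roots from the quadratic factor 1 + (-0.21) z + (0.6) z^2:
  Set 1 + (-0.21) z + (0.6) z^2 = 0, i.e. a z^2 + b z + c = 0 with a = 0.6, b = -0.21, c = 1.
  Discriminant D = b^2 - 4ac = (-0.21)^2 - 4*(0.6)*1 = 0.0441 - (2.4) = -2.3559.
  D < 0, so the roots are the complex-conjugate pair z = (-b +/- i sqrt(-D)) / (2a) = 0.175 +/- 1.2791i.
  For a conjugate pair |z|^2 = z * conj(z) = (product of roots) = c/a = 1/(0.6) = 1.666667, so |z| = sqrt(1.666667) = 1.291 for both roots.
Moduli of all roots: 2.5000, 1.2910, 1.2910.
All moduli strictly greater than 1? Yes.
Verdict: Invertible.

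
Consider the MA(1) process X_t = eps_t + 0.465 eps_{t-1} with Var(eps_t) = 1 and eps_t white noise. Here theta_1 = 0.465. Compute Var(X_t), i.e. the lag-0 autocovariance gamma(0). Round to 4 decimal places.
\gamma(0) = 1.2162

For an MA(q) process X_t = eps_t + sum_i theta_i eps_{t-i} with
Var(eps_t) = sigma^2, the variance is
  gamma(0) = sigma^2 * (1 + sum_i theta_i^2).
  sum_i theta_i^2 = (0.465)^2 = 0.216225.
  gamma(0) = 1 * (1 + 0.216225) = 1 * 1.216225 = 1.216225, which rounds to 1.2162.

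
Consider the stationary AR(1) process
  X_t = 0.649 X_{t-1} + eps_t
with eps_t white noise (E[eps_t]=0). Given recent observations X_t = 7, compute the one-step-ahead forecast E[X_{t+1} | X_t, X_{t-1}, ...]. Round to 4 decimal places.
E[X_{t+1} \mid \mathcal F_t] = 4.5430

For an AR(p) model X_t = c + sum_i phi_i X_{t-i} + eps_t, the
one-step-ahead conditional mean is
  E[X_{t+1} | X_t, ...] = c + sum_i phi_i X_{t+1-i}.
Substitute known values:
  E[X_{t+1} | ...] = (0.649) * (7)
                   = 4.5430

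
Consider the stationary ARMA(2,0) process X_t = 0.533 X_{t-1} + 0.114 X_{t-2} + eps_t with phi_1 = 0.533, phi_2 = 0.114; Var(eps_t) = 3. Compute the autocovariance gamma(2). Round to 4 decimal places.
\gamma(2) = 2.0704

Multiply the model equation by X_{t-k} and take expectations. With theta_0 = psi_0 = 1 and psi_j the MA(infinity) weights, this gives
  gamma(k) - sum_i phi_i gamma(k-i) = c_k,
  c_k = sigma^2 * sum_{j=k..q} theta_j psi_{j-k}   (c_k = 0 for k > q),
using gamma(-m) = gamma(m).
Pure AR (q = 0): c_0 = sigma^2 = 3, c_k = 0 for k >= 1.
Equations for k = 0, 1, 2 (AR order 2, c_2 = 0):
  (E0) gamma(0) = phi_1 gamma(1) + phi_2 gamma(2) + c_0
  (E1) gamma(1) = phi_1 gamma(0) + phi_2 gamma(1) + c_1
  (E2) gamma(2) = phi_1 gamma(1) + phi_2 gamma(0)
From (E1): gamma(1) = A gamma(0) + B with
  A = phi_1 / (1 - phi_2) = 0.533 / 0.886 = 0.60158,   B = c_1 / (1 - phi_2) = 0 / 0.886 = 0.
Insert (E2) into (E0): gamma(0) (1 - phi_2^2) = phi_1 (1 + phi_2) gamma(1) + c_0.
  phi_1 (1 + phi_2) = (0.533)(1.114) = 0.593762,   1 - phi_2^2 = 0.987004.
Replace gamma(1) by A gamma(0) + B and collect gamma(0):
  gamma(0) [0.987004 - (0.593762)(0.60158)] = c_0 = 3
  gamma(0) * 0.629809 = 3
  gamma(0) = 3 / 0.629809 = 4.763352.
  gamma(1) = A gamma(0) = (0.60158)(4.763352) = 2.865538.
  gamma(2) = phi_1 gamma(1) + phi_2 gamma(0) = (0.533)(2.865538) + (0.114)(4.763352) = 2.070354.
Therefore gamma(2) = 2.0704 (to 4 decimal places).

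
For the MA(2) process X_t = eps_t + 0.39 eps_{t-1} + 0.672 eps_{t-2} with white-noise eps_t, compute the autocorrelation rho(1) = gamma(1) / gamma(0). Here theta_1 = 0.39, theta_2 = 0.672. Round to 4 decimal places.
\rho(1) = 0.4066

For an MA(q) process with theta_0 = 1, the autocovariance is
  gamma(k) = sigma^2 * sum_{i=0..q-k} theta_i * theta_{i+k},
and rho(k) = gamma(k) / gamma(0). Sigma^2 cancels.
  numerator   = (1)*(0.39) + (0.39)*(0.672) = 0.65208.
  denominator = (1)^2 + (0.39)^2 + (0.672)^2 = 1.603684.
  rho(1) = 0.65208 / 1.603684 = 0.4066.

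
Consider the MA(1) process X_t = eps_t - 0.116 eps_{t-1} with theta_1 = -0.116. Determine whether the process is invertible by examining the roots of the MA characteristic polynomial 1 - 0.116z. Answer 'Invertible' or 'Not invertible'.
\text{Invertible}

The MA(q) characteristic polynomial is P(z) = 1 - 0.116z.
Invertibility requires all roots to lie outside the unit circle, i.e. |z| > 1 for every root.
This is linear in z: 1 + (-0.116) z = 0  =>  z = -1/(-0.116) = 8.62069,  |z| = 8.62069.
Moduli of all roots: 8.6207.
All moduli strictly greater than 1? Yes.
Verdict: Invertible.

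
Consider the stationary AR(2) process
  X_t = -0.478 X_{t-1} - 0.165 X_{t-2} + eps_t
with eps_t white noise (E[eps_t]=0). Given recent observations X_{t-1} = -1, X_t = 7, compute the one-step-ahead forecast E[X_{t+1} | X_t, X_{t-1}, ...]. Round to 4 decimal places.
E[X_{t+1} \mid \mathcal F_t] = -3.1810

For an AR(p) model X_t = c + sum_i phi_i X_{t-i} + eps_t, the
one-step-ahead conditional mean is
  E[X_{t+1} | X_t, ...] = c + sum_i phi_i X_{t+1-i}.
Substitute known values:
  E[X_{t+1} | ...] = (-0.478) * (7) + (-0.165) * (-1)
                   = -3.1810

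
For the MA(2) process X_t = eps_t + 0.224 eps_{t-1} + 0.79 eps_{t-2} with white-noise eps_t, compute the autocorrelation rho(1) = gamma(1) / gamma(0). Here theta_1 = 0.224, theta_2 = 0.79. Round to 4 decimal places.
\rho(1) = 0.2395

For an MA(q) process with theta_0 = 1, the autocovariance is
  gamma(k) = sigma^2 * sum_{i=0..q-k} theta_i * theta_{i+k},
and rho(k) = gamma(k) / gamma(0). Sigma^2 cancels.
  numerator   = (1)*(0.224) + (0.224)*(0.79) = 0.40096.
  denominator = (1)^2 + (0.224)^2 + (0.79)^2 = 1.674276.
  rho(1) = 0.40096 / 1.674276 = 0.2395.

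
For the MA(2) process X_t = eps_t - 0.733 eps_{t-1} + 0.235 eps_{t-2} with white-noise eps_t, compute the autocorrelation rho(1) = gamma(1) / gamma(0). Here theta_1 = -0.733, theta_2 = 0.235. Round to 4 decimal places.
\rho(1) = -0.5684

For an MA(q) process with theta_0 = 1, the autocovariance is
  gamma(k) = sigma^2 * sum_{i=0..q-k} theta_i * theta_{i+k},
and rho(k) = gamma(k) / gamma(0). Sigma^2 cancels.
  numerator   = (1)*(-0.733) + (-0.733)*(0.235) = -0.905255.
  denominator = (1)^2 + (-0.733)^2 + (0.235)^2 = 1.592514.
  rho(1) = -0.905255 / 1.592514 = -0.5684.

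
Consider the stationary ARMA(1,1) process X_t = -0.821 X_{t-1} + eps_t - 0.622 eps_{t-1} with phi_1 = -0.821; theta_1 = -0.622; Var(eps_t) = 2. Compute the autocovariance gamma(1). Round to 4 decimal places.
\gamma(1) = -13.3752

Multiply the model equation by X_{t-k} and take expectations. With theta_0 = psi_0 = 1 and psi_j the MA(infinity) weights, this gives
  gamma(k) - sum_i phi_i gamma(k-i) = c_k,
  c_k = sigma^2 * sum_{j=k..q} theta_j psi_{j-k}   (c_k = 0 for k > q),
using gamma(-m) = gamma(m).
psi-weights needed (psi_j = theta_j + sum_i phi_i psi_{j-i}):
  psi_1 = theta_1 + phi_1 = -0.622 + (-0.821) = -1.443
Right-hand sides:
  c_0 = sigma^2 (1 + theta_1 psi_1) = 2 * (1 + (-0.622)(-1.443)) = 2 * 1.897546 = 3.795092
  c_1 = sigma^2 theta_1 = 2 * (-0.622) = -1.244
  c_2 = 0
Equations for k = 0 and k = 1 (AR order 1):
  gamma(0) = phi_1 gamma(1) + c_0
  gamma(1) = phi_1 gamma(0) + c_1
Substituting the second into the first: gamma(0) (1 - phi_1^2) = c_0 + phi_1 c_1, so
  gamma(0) = (c_0 + phi_1 c_1) / (1 - phi_1^2) = (3.795092 + (-0.821)(-1.244)) / (1 - (-0.821)^2) = 4.816416 / 0.325959 = 14.776141.
  gamma(1) = phi_1 gamma(0) + c_1 = (-0.821)(14.776141) + (-1.244) = -13.375211.
Therefore gamma(1) = -13.3752 (to 4 decimal places).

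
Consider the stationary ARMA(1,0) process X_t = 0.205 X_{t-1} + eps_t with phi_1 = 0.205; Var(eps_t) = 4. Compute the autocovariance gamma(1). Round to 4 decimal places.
\gamma(1) = 0.8560

Multiply the model equation by X_{t-k} and take expectations. With theta_0 = psi_0 = 1 and psi_j the MA(infinity) weights, this gives
  gamma(k) - sum_i phi_i gamma(k-i) = c_k,
  c_k = sigma^2 * sum_{j=k..q} theta_j psi_{j-k}   (c_k = 0 for k > q),
using gamma(-m) = gamma(m).
Pure AR (q = 0): c_0 = sigma^2 = 4, c_k = 0 for k >= 1.
Equations for k = 0 and k = 1 (AR order 1):
  gamma(0) = phi_1 gamma(1) + c_0
  gamma(1) = phi_1 gamma(0) + c_1
Substituting the second into the first: gamma(0) (1 - phi_1^2) = c_0 + phi_1 c_1, so
  gamma(0) = c_0 / (1 - phi_1^2) = 4 / (1 - (0.205)^2) = 4 / 0.957975 = 4.175474.
  gamma(1) = phi_1 gamma(0) = (0.205)(4.175474) = 0.855972.
Therefore gamma(1) = 0.8560 (to 4 decimal places).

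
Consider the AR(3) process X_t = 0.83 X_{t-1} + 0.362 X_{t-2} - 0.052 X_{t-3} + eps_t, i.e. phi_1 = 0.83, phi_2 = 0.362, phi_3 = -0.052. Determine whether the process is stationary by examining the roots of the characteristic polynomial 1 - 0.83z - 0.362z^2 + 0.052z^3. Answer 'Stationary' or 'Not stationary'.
\text{Not stationary}

The AR(p) characteristic polynomial is P(z) = 1 - 0.83z - 0.362z^2 + 0.052z^3.
Stationarity requires all roots to lie outside the unit circle, i.e. |z| > 1 for every root.
Degree 3: look for a simple real root z0 first, then factor out (1 - z/z0) and solve the remaining quadratic.
Testing z0 = -2.5: P(-2.5) = 1 + (-0.83)(-2.5) + (-0.362)(-2.5)^2 + (0.052)(-2.5)^3
  = 1 + (2.075) + (-2.2625) + (-0.8125) = 0.  So z_0 = -2.5 is a root, |z_0| = 2.5.
Divide out the factor (1 + 0.4 z) = (1 - z/z0) (since 1/z0 = -0.4):
  P(z) = (1 + 0.4 z)(1 + (-1.23) z + (0.13) z^2)
  [check: z-coef -1.23 - (-0.4) = -0.83; z^2-coef 0.13 - (-0.4)(-1.23) = -0.362; z^3-coef -(-0.4)(0.13) = 0.052.]
Remaining roots from the quadratic factor 1 + (-1.23) z + (0.13) z^2:
  Set 1 + (-1.23) z + (0.13) z^2 = 0, i.e. a z^2 + b z + c = 0 with a = 0.13, b = -1.23, c = 1.
  Discriminant D = b^2 - 4ac = (-1.23)^2 - 4*(0.13)*1 = 1.5129 - (0.52) = 0.9929.
  D >= 0, so the roots are real: z = (-b +/- sqrt(D)) / (2a) = (1.23 +/- 0.996444) / (0.26).
    z_1 = (1.23 + 0.996444) / (0.26) = 8.5632,   |z_1| = 8.5632.
    z_2 = (1.23 - 0.996444) / (0.26) = 0.8983,   |z_2| = 0.8983.
Moduli of all roots: 2.5000, 8.5632, 0.8983.
All moduli strictly greater than 1? No.
Verdict: Not stationary.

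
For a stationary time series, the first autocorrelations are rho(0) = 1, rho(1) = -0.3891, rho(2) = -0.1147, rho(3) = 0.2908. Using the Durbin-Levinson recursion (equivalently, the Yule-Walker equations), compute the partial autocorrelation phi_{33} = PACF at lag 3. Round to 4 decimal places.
\phi_{33} = 0.1440

The PACF at lag k is phi_{kk}, the last component of the solution
to the Yule-Walker system G_k phi = r_k where
  (G_k)_{ij} = rho(|i - j|), (r_k)_i = rho(i), i,j = 1..k.
Equivalently, Durbin-Levinson gives phi_{kk} iteratively:
  phi_{11} = rho(1)
  phi_{kk} = [rho(k) - sum_{j=1..k-1} phi_{k-1,j} rho(k-j)]
            / [1 - sum_{j=1..k-1} phi_{k-1,j} rho(j)],
  phi_{k,j} = phi_{k-1,j} - phi_{kk} phi_{k-1,k-j},  j = 1..k-1.
Step k = 1:
  phi_11 = rho(1) = -0.3891.
Step k = 2:
  phi_22 = [rho(2) - phi_11 rho(1)] / [1 - phi_11 rho(1)] = [-0.1147 - (-0.3891)(-0.3891)] / [1 - (-0.3891)(-0.3891)]
         = -0.26609881 / 0.84860119 = -0.313573.
  Update: phi_21 = phi_11 - phi_22 phi_11 = -0.3891 - (-0.313573)(-0.3891) = -0.511111.
Step k = 3:
  phi_33 = [rho(3) - phi_21 rho(2) - phi_22 rho(1)] / [1 - phi_21 rho(1) - phi_22 rho(2)]
    numerator   = 0.2908 - (-0.511111)(-0.1147) - (-0.313573)(-0.3891) = 0.11016409
    denominator = 1 - (-0.511111)(-0.3891) - (-0.313573)(-0.1147) = 0.76515967
  phi_33 = 0.11016409 / 0.76515967 = 0.144.
Therefore phi_{33} = 0.1440.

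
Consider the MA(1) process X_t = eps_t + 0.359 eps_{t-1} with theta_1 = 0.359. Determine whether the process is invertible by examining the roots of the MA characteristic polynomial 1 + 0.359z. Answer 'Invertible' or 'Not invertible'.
\text{Invertible}

The MA(q) characteristic polynomial is P(z) = 1 + 0.359z.
Invertibility requires all roots to lie outside the unit circle, i.e. |z| > 1 for every root.
This is linear in z: 1 + (0.359) z = 0  =>  z = -1/(0.359) = -2.785515,  |z| = 2.785515.
Moduli of all roots: 2.7855.
All moduli strictly greater than 1? Yes.
Verdict: Invertible.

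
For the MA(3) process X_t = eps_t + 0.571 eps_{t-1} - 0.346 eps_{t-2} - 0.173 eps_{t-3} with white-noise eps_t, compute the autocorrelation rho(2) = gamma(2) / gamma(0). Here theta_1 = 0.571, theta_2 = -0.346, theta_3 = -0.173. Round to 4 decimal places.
\rho(2) = -0.3014

For an MA(q) process with theta_0 = 1, the autocovariance is
  gamma(k) = sigma^2 * sum_{i=0..q-k} theta_i * theta_{i+k},
and rho(k) = gamma(k) / gamma(0). Sigma^2 cancels.
  numerator   = (1)*(-0.346) + (0.571)*(-0.173) = -0.444783.
  denominator = (1)^2 + (0.571)^2 + (-0.346)^2 + (-0.173)^2 = 1.475686.
  rho(2) = -0.444783 / 1.475686 = -0.3014.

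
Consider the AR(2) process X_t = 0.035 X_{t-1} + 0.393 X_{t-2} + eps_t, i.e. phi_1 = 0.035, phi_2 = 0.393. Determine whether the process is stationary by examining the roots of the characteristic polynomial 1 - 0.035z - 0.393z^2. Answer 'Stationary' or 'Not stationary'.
\text{Stationary}

The AR(p) characteristic polynomial is P(z) = 1 - 0.035z - 0.393z^2.
Stationarity requires all roots to lie outside the unit circle, i.e. |z| > 1 for every root.
Set 1 + (-0.035) z + (-0.393) z^2 = 0, i.e. a z^2 + b z + c = 0 with a = -0.393, b = -0.035, c = 1.
Discriminant D = b^2 - 4ac = (-0.035)^2 - 4*(-0.393)*1 = 0.001225 - (-1.572) = 1.573225.
D >= 0, so the roots are real: z = (-b +/- sqrt(D)) / (2a) = (0.035 +/- 1.254283) / (-0.786).
  z_1 = (0.035 + 1.254283) / (-0.786) = -1.6403,   |z_1| = 1.6403.
  z_2 = (0.035 - 1.254283) / (-0.786) = 1.5513,   |z_2| = 1.5513.
Moduli of all roots: 1.6403, 1.5513.
All moduli strictly greater than 1? Yes.
Verdict: Stationary.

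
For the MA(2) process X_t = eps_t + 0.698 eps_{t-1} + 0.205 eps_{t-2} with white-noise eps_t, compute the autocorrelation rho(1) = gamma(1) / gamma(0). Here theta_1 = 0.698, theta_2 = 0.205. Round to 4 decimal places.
\rho(1) = 0.5500

For an MA(q) process with theta_0 = 1, the autocovariance is
  gamma(k) = sigma^2 * sum_{i=0..q-k} theta_i * theta_{i+k},
and rho(k) = gamma(k) / gamma(0). Sigma^2 cancels.
  numerator   = (1)*(0.698) + (0.698)*(0.205) = 0.84109.
  denominator = (1)^2 + (0.698)^2 + (0.205)^2 = 1.529229.
  rho(1) = 0.84109 / 1.529229 = 0.5500.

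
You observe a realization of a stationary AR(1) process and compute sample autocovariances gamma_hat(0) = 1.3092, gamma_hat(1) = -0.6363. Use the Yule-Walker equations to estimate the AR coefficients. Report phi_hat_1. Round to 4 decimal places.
\hat\phi_{1} = -0.4860

The Yule-Walker equations for an AR(p) process read, in matrix form,
  Gamma_p phi = r_p,   with   (Gamma_p)_{ij} = gamma(|i - j|),
                       (r_p)_i = gamma(i),   i,j = 1..p.
Substitute the sample gammas (Toeplitz matrix and right-hand side of size 1):
  Gamma_p = [[1.3092]]
  r_p     = [-0.6363]
With p = 1 this is the single equation gamma(0) phi_1 = gamma(1):
  phi_hat_1 = gamma(1) / gamma(0) = -0.6363 / 1.3092 = -0.4860.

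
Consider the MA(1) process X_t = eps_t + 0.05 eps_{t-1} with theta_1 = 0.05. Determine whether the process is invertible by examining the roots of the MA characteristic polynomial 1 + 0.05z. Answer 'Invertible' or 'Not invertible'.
\text{Invertible}

The MA(q) characteristic polynomial is P(z) = 1 + 0.05z.
Invertibility requires all roots to lie outside the unit circle, i.e. |z| > 1 for every root.
This is linear in z: 1 + (0.05) z = 0  =>  z = -1/(0.05) = -20,  |z| = 20.
Moduli of all roots: 20.0000.
All moduli strictly greater than 1? Yes.
Verdict: Invertible.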